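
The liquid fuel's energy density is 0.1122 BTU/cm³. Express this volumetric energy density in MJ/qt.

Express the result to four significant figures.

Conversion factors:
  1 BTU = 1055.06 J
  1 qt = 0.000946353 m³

0.1122 BTU/cm³ × 1055.06 J/BTU ÷ 10⁻⁶ m³/cm³ = 1.18378×10⁸ J/m³
1.18378×10⁸ J/m³ ÷ 1000000 J/MJ × 0.000946353 m³/qt = 0.112027 MJ/qt

0.1120 MJ/qt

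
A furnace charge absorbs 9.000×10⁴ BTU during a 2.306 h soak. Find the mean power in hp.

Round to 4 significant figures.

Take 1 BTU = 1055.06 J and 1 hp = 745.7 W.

15.34 hp

9.000×10⁴ BTU × 1055.06 → 9.49554×10⁷ J
2.306 h × 3600 → 8301.6 s
P = E / t = 9.49554×10⁷ J / 8301.6 s = 11438.2 W
11438.2 W ÷ (745.7 W/hp) = 15.3389 hp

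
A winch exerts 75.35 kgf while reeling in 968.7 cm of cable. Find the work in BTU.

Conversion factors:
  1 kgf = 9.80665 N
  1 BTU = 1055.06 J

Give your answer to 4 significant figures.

6.784 BTU

75.35 kgf × 9.80665 = 738.931 N
968.7 cm × 0.01 = 9.687 m
W = F × d = 738.931 N × 9.687 m = 7158.02 J
7158.02 J ÷ (1055.06 J/BTU) = 6.78447 BTU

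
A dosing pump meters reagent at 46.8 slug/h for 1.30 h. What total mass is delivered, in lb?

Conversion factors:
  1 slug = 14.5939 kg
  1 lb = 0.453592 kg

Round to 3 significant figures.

1960 lb

46.8 slug/h → 0.189721 kg/s
1.30 h → 4680 s
m = ṁ × t = 0.189721 × 4680 = 887.894 kg
In lb: 887.894 / 0.453592 = 1957.47 lb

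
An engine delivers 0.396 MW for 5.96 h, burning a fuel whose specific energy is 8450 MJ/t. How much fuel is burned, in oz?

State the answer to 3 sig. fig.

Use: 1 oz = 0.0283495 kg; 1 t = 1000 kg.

0.396 MW → 396000 W
5.96 h → 21456 s
E = P × t = 396000 × 21456 = 8.49658×10⁹ J
8450 MJ/t → 8.45×10⁶ J/kg
m = E / e_s = 8.49658×10⁹ / 8.45×10⁶ = 1005.51 kg
In oz: 1005.51 / 0.0283495 = 35468.4 oz

3.55×10⁴ oz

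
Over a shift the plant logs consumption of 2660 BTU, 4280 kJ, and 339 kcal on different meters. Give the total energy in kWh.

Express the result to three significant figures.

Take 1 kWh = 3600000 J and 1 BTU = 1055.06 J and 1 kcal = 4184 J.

2660 BTU × 1055.06 → 2.80646×10⁶ J
4280 kJ × 1000 → 4.28×10⁶ J
339 kcal × 4184 → 1.41838×10⁶ J
Sum: 2.80646×10⁶ + 4.28×10⁶ + 1.41838×10⁶ = 8.50484×10⁶ J
In kWh: 8.50484×10⁶ / 3600000 = 2.36246 kWh

2.36 kWh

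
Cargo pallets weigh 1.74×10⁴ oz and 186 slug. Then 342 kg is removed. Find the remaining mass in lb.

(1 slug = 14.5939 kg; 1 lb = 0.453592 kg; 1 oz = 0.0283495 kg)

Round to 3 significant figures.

1.74×10⁴ oz × 0.0283495 = 493.281 kg
186 slug × 14.5939 = 2714.47 kg
342 kg (already kg)
Result: 493.281 + 2714.47 − 342 = 2865.75 kg
In lb: 2865.75 / 0.453592 = 6317.9 lb

6320 lb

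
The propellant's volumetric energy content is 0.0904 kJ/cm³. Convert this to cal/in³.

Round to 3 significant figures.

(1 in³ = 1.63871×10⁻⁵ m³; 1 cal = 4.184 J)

0.0904 kJ/cm³ × 1000 J/kJ ÷ 10⁻⁶ m³/cm³ = 9.04×10⁷ J/m³
9.04×10⁷ J/m³ ÷ 4.184 J/cal × 1.63871×10⁻⁵ m³/in³ = 354.062 cal/in³

354 cal/in³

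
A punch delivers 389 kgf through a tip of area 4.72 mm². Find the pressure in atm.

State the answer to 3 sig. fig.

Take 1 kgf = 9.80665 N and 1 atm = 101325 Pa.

389 kgf × 9.80665 → 3814.79 N
4.72 mm² × 10⁻⁶ → 4.72×10⁻⁶ m²
P = F / A = 3814.79 N / 4.72×10⁻⁶ m² = 8.08218×10⁸ Pa
8.08218×10⁸ Pa ÷ (101325 Pa/atm) = 7976.49 atm

7980 atm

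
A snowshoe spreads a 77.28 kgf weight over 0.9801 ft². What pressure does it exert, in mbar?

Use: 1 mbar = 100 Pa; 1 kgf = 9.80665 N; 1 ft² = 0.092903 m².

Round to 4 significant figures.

77.28 kgf × 9.80665 → 757.858 N
0.9801 ft² × 0.092903 → 0.0910542 m²
P = F / A = 757.858 N / 0.0910542 m² = 8323.15 Pa
8323.15 Pa ÷ (100 Pa/mbar) = 83.2315 mbar

83.23 mbar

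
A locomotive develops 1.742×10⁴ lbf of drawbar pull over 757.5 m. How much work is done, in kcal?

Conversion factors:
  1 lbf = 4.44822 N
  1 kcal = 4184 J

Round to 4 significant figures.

1.403×10⁴ kcal

1.742×10⁴ lbf × 4.44822 = 77488 N
W = F × d = 77488 N × 757.5 m = 5.86972×10⁷ J
5.86972×10⁷ J ÷ (4184 J/kcal) = 14029 kcal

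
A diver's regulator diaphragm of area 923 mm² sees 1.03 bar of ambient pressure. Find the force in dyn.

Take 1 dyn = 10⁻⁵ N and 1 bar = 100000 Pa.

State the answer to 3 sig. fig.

9.51×10⁶ dyn

1.03 bar × 100000 → 103000 Pa
923 mm² × 10⁻⁶ → 9.23×10⁻⁴ m²
F = P × A = 103000 Pa × 9.23×10⁻⁴ m² = 95.069 N
95.069 N ÷ (10⁻⁵ N/dyn) = 9.5069×10⁶ dyn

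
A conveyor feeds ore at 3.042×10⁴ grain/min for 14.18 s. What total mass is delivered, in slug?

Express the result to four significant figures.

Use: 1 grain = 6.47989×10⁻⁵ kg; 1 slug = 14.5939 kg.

0.03192 slug

3.042×10⁴ grain/min → 0.032853 kg/s
m = ṁ × t = 0.032853 × 14.18 = 0.465856 kg
In slug: 0.465856 / 14.5939 = 0.0319213 slug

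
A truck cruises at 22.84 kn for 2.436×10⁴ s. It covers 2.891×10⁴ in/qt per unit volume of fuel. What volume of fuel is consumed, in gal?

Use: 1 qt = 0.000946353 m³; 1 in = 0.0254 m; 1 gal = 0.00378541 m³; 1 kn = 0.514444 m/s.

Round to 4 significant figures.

97.45 gal

22.84 kn → 11.7499 m/s
d = v × t = 11.7499 × 24360 = 286228 m
2.891×10⁴ in/qt → 775941 m/m³
V = d / (distance per unit fuel) = 286228 / 775941 = 0.368879 m³
In gal: 0.368879 / 0.00378541 = 97.4476 gal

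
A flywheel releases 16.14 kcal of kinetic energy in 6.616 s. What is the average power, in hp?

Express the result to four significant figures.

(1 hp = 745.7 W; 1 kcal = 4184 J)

16.14 kcal × 4184 → 67529.8 J
P = E / t = 67529.8 J / 6.616 s = 10207 W
10207 W ÷ (745.7 W/hp) = 13.6878 hp

13.69 hp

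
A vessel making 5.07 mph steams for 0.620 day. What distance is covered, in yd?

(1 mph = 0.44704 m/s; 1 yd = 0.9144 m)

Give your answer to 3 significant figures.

1.33×10⁵ yd

5.07 mph × 0.44704 = 2.26649 m/s
0.620 day × 86400 = 53568 s
d = v × t = 2.26649 m/s × 53568 s = 121411 m
121411 m ÷ (0.9144 m/yd) = 132777 yd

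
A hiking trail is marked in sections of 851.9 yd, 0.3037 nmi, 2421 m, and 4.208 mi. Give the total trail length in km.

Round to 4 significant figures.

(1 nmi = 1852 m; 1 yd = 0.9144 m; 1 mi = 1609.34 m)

10.53 km

851.9 yd × 0.9144 = 778.977 m
0.3037 nmi × 1852 = 562.452 m
2421 m (already m)
4.208 mi × 1609.34 = 6772.1 m
Sum: 778.977 + 562.452 + 2421 + 6772.1 = 10534.5 m
In km: 10534.5 / 1000 = 10.5345 km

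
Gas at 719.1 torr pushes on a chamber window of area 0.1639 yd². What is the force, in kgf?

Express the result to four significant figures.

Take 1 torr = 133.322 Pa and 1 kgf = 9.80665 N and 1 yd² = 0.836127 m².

719.1 torr × 133.322 → 95871.9 Pa
0.1639 yd² × 0.836127 → 0.137041 m²
F = P × A = 95871.9 Pa × 0.137041 m² = 13138.4 N
13138.4 N ÷ (9.80665 N/kgf) = 1339.74 kgf

1340 kgf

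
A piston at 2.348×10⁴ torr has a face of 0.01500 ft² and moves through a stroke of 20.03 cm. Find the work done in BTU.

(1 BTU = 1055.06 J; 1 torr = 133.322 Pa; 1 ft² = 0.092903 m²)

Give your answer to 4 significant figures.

0.8282 BTU

2.348×10⁴ torr → 3.1304×10⁶ Pa
0.01500 ft² → 0.00139354 m²
F = P × A = 3.1304×10⁶ × 0.00139354 = 4362.34 N
20.03 cm → 0.2003 m
W = F × d = 4362.34 × 0.2003 = 873.777 J
In BTU: 873.777 / 1055.06 = 0.828178 BTU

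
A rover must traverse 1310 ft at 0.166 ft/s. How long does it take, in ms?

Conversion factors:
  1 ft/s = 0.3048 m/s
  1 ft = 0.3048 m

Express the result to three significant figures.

1310 ft × 0.3048 = 399.288 m
0.166 ft/s × 0.3048 = 0.0505968 m/s
t = d / v = 399.288 m / 0.0505968 m/s = 7891.57 s
7891.57 s ÷ (0.001 s/ms) = 7.89157×10⁶ ms

7.89×10⁶ ms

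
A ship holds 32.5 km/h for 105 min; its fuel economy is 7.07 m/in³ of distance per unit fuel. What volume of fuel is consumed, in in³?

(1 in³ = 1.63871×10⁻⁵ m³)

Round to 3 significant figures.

8040 in³

32.5 km/h → 9.02778 m/s
105 min → 6300 s
d = v × t = 9.02778 × 6300 = 56875 m
7.07 m/in³ → 431437 m/m³
V = d / (distance per unit fuel) = 56875 / 431437 = 0.131827 m³
In in³: 0.131827 / 1.63871×10⁻⁵ = 8044.56 in³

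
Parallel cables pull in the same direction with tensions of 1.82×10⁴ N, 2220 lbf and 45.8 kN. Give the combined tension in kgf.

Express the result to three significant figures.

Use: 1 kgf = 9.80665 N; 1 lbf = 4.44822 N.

1.82×10⁴ N (already N)
2220 lbf × 4.44822 = 9875.05 N
45.8 kN × 1000 = 45800 N
Total: 18200 + 9875.05 + 45800 = 73875 N
In kgf: 73875 / 9.80665 = 7533.15 kgf

7530 kgf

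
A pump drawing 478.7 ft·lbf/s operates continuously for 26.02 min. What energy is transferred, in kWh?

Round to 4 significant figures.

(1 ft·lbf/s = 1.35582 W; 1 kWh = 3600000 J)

0.2815 kWh

478.7 ft·lbf/s × 1.35582 → 649.031 W
26.02 min × 60 → 1561.2 s
E = P × t = 649.031 W × 1561.2 s = 1.01327×10⁶ J
1.01327×10⁶ J ÷ (3600000 J/kWh) = 0.281464 kWh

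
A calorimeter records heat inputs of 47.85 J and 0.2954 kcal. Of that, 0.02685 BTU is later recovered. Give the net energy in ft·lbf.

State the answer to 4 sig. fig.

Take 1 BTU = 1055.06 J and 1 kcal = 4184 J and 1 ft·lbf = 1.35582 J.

926.0 ft·lbf

47.85 J (already J)
0.2954 kcal × 4184 = 1235.95 J
0.02685 BTU × 1055.06 = 28.3284 J
Result: 47.85 + 1235.95 − 28.3284 = 1255.47 J
In ft·lbf: 1255.47 / 1.35582 = 925.986 ft·lbf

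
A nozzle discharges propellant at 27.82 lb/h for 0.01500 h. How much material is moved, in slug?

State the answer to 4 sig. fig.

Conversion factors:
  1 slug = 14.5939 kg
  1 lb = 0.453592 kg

0.01297 slug

27.82 lb/h → 0.00350526 kg/s
0.01500 h → 54 s
m = ṁ × t = 0.00350526 × 54 = 0.189284 kg
In slug: 0.189284 / 14.5939 = 0.0129701 slug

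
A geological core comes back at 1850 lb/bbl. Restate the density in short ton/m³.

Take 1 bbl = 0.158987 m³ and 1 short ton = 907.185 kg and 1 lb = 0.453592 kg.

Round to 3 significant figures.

1850 lb/bbl × 0.453592 kg/lb ÷ 0.158987 m³/bbl = 5278.07 kg/m³
5278.07 kg/m³ ÷ 907.185 kg/short ton = 5.81807 short ton/m³

5.82 short ton/m³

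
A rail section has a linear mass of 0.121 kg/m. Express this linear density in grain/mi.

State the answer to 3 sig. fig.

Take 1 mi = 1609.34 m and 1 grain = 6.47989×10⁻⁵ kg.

0.121 kg/m is already 0.121 kg/m
0.121 kg/m ÷ 6.47989×10⁻⁵ kg/grain × 1609.34 m/mi = 3.00515×10⁶ grain/mi

3.01×10⁶ grain/mi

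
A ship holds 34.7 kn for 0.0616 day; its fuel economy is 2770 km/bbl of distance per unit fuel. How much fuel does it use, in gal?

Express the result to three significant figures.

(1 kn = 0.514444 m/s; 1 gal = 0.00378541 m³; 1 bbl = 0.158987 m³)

34.7 kn → 17.8512 m/s
0.0616 day → 5322.24 s
d = v × t = 17.8512 × 5322.24 = 95008.4 m
2770 km/bbl → 1.74228×10⁷ m/m³
V = d / (distance per unit fuel) = 95008.4 / 1.74228×10⁷ = 0.00545311 m³
In gal: 0.00545311 / 0.00378541 = 1.44056 gal

1.44 gal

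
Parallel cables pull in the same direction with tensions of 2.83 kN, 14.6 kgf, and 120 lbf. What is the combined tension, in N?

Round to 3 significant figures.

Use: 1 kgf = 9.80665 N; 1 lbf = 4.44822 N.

2.83 kN × 1000 = 2830 N
14.6 kgf × 9.80665 = 143.177 N
120 lbf × 4.44822 = 533.786 N
Total: 2830 + 143.177 + 533.786 = 3506.96 N

3510 N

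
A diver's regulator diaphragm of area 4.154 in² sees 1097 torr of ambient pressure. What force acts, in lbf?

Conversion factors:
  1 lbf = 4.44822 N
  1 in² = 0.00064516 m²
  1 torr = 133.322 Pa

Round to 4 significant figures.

88.12 lbf

1097 torr × 133.322 = 146254 Pa
4.154 in² × 0.00064516 = 0.00267999 m²
F = P × A = 146254 Pa × 0.00267999 m² = 391.959 N
391.959 N ÷ (4.44822 N/lbf) = 88.1159 lbf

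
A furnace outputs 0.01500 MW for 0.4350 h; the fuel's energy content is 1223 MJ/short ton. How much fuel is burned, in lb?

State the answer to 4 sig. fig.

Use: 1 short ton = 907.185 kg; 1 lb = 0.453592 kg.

0.01500 MW → 15000 W
0.4350 h → 1566 s
E = P × t = 15000 × 1566 = 2.349×10⁷ J
1223 MJ/short ton → 1.34813×10⁶ J/kg
m = E / e_s = 2.349×10⁷ / 1.34813×10⁶ = 17.4241 kg
In lb: 17.4241 / 0.453592 = 38.4136 lb

38.41 lb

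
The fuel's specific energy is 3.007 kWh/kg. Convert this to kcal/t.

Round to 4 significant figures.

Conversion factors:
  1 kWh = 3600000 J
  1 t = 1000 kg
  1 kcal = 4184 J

3.007 kWh/kg × 3600000 J/kWh = 1.08252×10⁷ J/kg
1.08252×10⁷ J/kg ÷ 4184 J/kcal × 1000 kg/t = 2.58728×10⁶ kcal/t

2.587×10⁶ kcal/t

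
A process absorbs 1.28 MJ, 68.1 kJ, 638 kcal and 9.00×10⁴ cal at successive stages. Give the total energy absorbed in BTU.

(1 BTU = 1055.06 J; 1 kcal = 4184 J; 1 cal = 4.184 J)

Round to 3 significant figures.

4160 BTU

1.28 MJ × 1000000 = 1.28×10⁶ J
68.1 kJ × 1000 = 68100 J
638 kcal × 4184 = 2.66939×10⁶ J
9.00×10⁴ cal × 4.184 = 376560 J
Total: 1.28×10⁶ + 68100 + 2.66939×10⁶ + 376560 = 4.39405×10⁶ J
In BTU: 4.39405×10⁶ / 1055.06 = 4164.74 BTU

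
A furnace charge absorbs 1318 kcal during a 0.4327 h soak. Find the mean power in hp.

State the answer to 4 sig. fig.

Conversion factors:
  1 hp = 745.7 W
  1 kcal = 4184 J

4.747 hp

1318 kcal × 4184 = 5.51451×10⁶ J
0.4327 h × 3600 = 1557.72 s
P = E / t = 5.51451×10⁶ J / 1557.72 s = 3540.12 W
3540.12 W ÷ (745.7 W/hp) = 4.74738 hp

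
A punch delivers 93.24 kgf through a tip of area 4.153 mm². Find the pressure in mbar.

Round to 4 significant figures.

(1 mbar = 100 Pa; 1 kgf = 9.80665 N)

93.24 kgf × 9.80665 → 914.372 N
4.153 mm² × 10⁻⁶ → 4.153×10⁻⁶ m²
P = F / A = 914.372 N / 4.153×10⁻⁶ m² = 2.20171×10⁸ Pa
2.20171×10⁸ Pa ÷ (100 Pa/mbar) = 2.20171×10⁶ mbar

2.202×10⁶ mbar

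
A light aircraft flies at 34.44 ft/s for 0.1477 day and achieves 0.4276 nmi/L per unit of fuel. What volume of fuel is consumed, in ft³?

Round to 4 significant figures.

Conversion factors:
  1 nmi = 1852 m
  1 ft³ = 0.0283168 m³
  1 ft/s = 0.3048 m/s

5.974 ft³

34.44 ft/s → 10.4973 m/s
0.1477 day → 12761.3 s
d = v × t = 10.4973 × 12761.3 = 133959 m
0.4276 nmi/L → 791915 m/m³
V = d / (distance per unit fuel) = 133959 / 791915 = 0.169158 m³
In ft³: 0.169158 / 0.0283168 = 5.97377 ft³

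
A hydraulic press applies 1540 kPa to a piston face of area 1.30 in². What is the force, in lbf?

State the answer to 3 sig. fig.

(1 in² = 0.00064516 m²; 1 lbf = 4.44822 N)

290 lbf

1540 kPa × 1000 = 1.54×10⁶ Pa
1.30 in² × 0.00064516 = 8.38708×10⁻⁴ m²
F = P × A = 1.54×10⁶ Pa × 8.38708×10⁻⁴ m² = 1291.61 N
1291.61 N ÷ (4.44822 N/lbf) = 290.366 lbf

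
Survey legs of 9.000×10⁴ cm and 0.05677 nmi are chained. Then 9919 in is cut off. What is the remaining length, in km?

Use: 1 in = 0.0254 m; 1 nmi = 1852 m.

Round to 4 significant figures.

0.7532 km

9.000×10⁴ cm × 0.01 = 900 m
0.05677 nmi × 1852 = 105.138 m
9919 in × 0.0254 = 251.943 m
Result: 900 + 105.138 − 251.943 = 753.195 m
In km: 753.195 / 1000 = 0.753195 km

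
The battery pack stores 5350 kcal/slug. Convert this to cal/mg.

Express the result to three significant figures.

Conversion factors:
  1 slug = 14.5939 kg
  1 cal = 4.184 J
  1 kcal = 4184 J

0.367 cal/mg

5350 kcal/slug × 4184 J/kcal ÷ 14.5939 kg/slug = 1.53382×10⁶ J/kg
1.53382×10⁶ J/kg ÷ 4.184 J/cal × 10⁻⁶ kg/mg = 0.366592 cal/mg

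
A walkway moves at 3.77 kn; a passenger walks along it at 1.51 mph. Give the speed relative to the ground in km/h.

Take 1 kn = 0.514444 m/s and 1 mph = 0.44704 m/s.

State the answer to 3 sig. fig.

3.77 kn × 0.514444 = 1.93945 m/s
1.51 mph × 0.44704 = 0.67503 m/s
Combined: 1.93945 + 0.67503 = 2.61448 m/s
In km/h: 2.61448 / (1/3.6) = 9.41213 km/h

9.41 km/h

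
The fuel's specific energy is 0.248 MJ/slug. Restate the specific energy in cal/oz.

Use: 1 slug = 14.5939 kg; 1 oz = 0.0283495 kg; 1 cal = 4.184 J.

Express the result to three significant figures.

0.248 MJ/slug × 1000000 J/MJ ÷ 14.5939 kg/slug = 16993.4 J/kg
16993.4 J/kg ÷ 4.184 J/cal × 0.0283495 kg/oz = 115.142 cal/oz

115 cal/oz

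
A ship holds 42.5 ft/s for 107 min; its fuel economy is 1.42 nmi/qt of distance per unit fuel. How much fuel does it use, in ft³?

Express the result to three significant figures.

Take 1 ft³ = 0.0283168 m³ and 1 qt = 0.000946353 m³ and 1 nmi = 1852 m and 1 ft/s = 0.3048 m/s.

42.5 ft/s → 12.954 m/s
107 min → 6420 s
d = v × t = 12.954 × 6420 = 83164.7 m
1.42 nmi/qt → 2.77892×10⁶ m/m³
V = d / (distance per unit fuel) = 83164.7 / 2.77892×10⁶ = 0.029927 m³
In ft³: 0.029927 / 0.0283168 = 1.05686 ft³

1.06 ft³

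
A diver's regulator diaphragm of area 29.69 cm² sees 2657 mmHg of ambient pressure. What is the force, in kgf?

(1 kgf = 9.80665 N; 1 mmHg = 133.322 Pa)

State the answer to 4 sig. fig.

107.2 kgf

2657 mmHg × 133.322 = 354237 Pa
29.69 cm² × 0.0001 = 0.002969 m²
F = P × A = 354237 Pa × 0.002969 m² = 1051.73 N
1051.73 N ÷ (9.80665 N/kgf) = 107.247 kgf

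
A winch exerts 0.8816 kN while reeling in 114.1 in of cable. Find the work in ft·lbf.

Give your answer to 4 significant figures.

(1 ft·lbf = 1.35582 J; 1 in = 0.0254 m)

0.8816 kN × 1000 → 881.6 N
114.1 in × 0.0254 → 2.89814 m
W = F × d = 881.6 N × 2.89814 m = 2555 J
2555 J ÷ (1.35582 J/ft·lbf) = 1884.47 ft·lbf

1884 ft·lbf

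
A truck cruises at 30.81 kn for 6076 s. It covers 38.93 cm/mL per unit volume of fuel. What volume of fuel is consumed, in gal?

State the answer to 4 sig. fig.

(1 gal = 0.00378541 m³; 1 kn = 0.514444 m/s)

30.81 kn → 15.85 m/s
d = v × t = 15.85 × 6076 = 96304.6 m
38.93 cm/mL → 389300 m/m³
V = d / (distance per unit fuel) = 96304.6 / 389300 = 0.247379 m³
In gal: 0.247379 / 0.00378541 = 65.3506 gal

65.35 gal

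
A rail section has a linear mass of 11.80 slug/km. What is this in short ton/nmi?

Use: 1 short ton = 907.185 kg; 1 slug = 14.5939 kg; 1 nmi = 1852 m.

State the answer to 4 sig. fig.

11.80 slug/km × 14.5939 kg/slug ÷ 1000 m/km = 0.172208 kg/m
0.172208 kg/m ÷ 907.185 kg/short ton × 1852 m/nmi = 0.351559 short ton/nmi

0.3516 short ton/nmi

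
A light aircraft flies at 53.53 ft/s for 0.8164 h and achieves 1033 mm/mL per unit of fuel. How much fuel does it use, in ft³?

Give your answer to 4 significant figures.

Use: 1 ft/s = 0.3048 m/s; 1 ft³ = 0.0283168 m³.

53.53 ft/s → 16.3159 m/s
0.8164 h → 2939.04 s
d = v × t = 16.3159 × 2939.04 = 47953.1 m
1033 mm/mL → 1.033×10⁶ m/m³
V = d / (distance per unit fuel) = 47953.1 / 1.033×10⁶ = 0.0464212 m³
In ft³: 0.0464212 / 0.0283168 = 1.63935 ft³

1.639 ft³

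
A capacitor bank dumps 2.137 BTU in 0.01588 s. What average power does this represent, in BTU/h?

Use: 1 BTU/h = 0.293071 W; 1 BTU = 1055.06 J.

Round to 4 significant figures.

2.137 BTU × 1055.06 → 2254.66 J
P = E / t = 2254.66 J / 0.01588 s = 141981 W
141981 W ÷ (0.293071 W/BTU/h) = 484459 BTU/h

4.845×10⁵ BTU/h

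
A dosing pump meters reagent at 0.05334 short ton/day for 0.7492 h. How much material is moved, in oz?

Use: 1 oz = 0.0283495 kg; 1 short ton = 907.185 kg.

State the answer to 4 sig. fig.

0.05334 short ton/day → 5.60061×10⁻⁴ kg/s
0.7492 h → 2697.12 s
m = ṁ × t = 5.60061×10⁻⁴ × 2697.12 = 1.51055 kg
In oz: 1.51055 / 0.0283495 = 53.2831 oz

53.28 oz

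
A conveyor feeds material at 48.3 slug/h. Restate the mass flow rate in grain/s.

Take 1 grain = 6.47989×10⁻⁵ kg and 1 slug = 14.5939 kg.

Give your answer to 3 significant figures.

48.3 slug/h × 14.5939 kg/slug ÷ 3600 s/h = 0.195801 kg/s
0.195801 kg/s ÷ 6.47989×10⁻⁵ kg/grain = 3021.67 grain/s

3020 grain/s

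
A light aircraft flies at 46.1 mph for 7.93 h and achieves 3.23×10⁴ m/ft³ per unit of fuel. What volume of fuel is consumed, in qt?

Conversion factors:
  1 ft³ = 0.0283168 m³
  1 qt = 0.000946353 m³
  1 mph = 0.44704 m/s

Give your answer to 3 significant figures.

46.1 mph → 20.6085 m/s
7.93 h → 28548 s
d = v × t = 20.6085 × 28548 = 588331 m
3.23×10⁴ m/ft³ → 1.14067×10⁶ m/m³
V = d / (distance per unit fuel) = 588331 / 1.14067×10⁶ = 0.515777 m³
In qt: 0.515777 / 0.000946353 = 545.015 qt

545 qt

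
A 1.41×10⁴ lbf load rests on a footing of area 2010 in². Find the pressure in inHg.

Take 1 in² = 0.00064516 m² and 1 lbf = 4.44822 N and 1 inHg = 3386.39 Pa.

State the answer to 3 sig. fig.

1.41×10⁴ lbf × 4.44822 = 62719.9 N
2010 in² × 0.00064516 = 1.29677 m²
P = F / A = 62719.9 N / 1.29677 m² = 48366.2 Pa
48366.2 Pa ÷ (3386.39 Pa/inHg) = 14.2825 inHg

14.3 inHg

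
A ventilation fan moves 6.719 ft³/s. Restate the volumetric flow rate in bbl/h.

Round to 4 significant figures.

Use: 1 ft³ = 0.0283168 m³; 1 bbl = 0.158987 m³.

6.719 ft³/s × 0.0283168 m³/ft³ = 0.190261 m³/s
0.190261 m³/s ÷ 0.158987 m³/bbl × 3600 s/h = 4308.15 bbl/h

4308 bbl/h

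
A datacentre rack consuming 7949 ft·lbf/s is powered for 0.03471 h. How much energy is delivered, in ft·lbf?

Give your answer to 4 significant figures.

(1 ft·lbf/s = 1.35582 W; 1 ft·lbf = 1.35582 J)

9.933×10⁵ ft·lbf

7949 ft·lbf/s × 1.35582 → 10777.4 W
0.03471 h × 3600 → 124.956 s
E = P × t = 10777.4 W × 124.956 s = 1.3467×10⁶ J
1.3467×10⁶ J ÷ (1.35582 J/ft·lbf) = 993273 ft·lbf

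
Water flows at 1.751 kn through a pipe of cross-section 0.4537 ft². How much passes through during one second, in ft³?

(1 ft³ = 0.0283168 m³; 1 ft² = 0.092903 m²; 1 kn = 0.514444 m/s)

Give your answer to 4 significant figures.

1.751 kn × 0.514444 → 0.900791 m/s
0.4537 ft² × 0.092903 → 0.0421501 m²
V = v × A × t = 0.900791 m/s × 0.0421501 m² × 1 s = 0.0379684 m³
0.0379684 m³ ÷ (0.0283168 m³/ft³) = 1.34084 ft³

1.341 ft³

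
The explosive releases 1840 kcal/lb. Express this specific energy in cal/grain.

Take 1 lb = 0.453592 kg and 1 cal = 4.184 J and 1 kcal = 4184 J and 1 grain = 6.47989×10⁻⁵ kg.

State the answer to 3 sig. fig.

1840 kcal/lb × 4184 J/kcal ÷ 0.453592 kg/lb = 1.69724×10⁷ J/kg
1.69724×10⁷ J/kg ÷ 4.184 J/cal × 6.47989×10⁻⁵ kg/grain = 262.857 cal/grain

263 cal/grain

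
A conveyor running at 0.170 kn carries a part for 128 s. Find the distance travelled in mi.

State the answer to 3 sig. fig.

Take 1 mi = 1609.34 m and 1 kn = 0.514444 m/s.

0.170 kn × 0.514444 = 0.0874555 m/s
d = v × t = 0.0874555 m/s × 128 s = 11.1943 m
11.1943 m ÷ (1609.34 m/mi) = 0.00695583 mi

0.00696 mi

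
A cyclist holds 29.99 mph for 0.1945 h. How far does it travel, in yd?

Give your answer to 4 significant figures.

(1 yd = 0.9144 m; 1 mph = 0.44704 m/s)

29.99 mph × 0.44704 → 13.4067 m/s
0.1945 h × 3600 → 700.2 s
d = v × t = 13.4067 m/s × 700.2 s = 9387.37 m
9387.37 m ÷ (0.9144 m/yd) = 10266.2 yd

1.027×10⁴ yd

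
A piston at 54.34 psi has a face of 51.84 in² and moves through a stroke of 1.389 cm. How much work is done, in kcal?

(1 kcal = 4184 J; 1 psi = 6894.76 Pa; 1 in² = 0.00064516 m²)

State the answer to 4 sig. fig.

0.04160 kcal

54.34 psi → 374661 Pa
51.84 in² → 0.0334451 m²
F = P × A = 374661 × 0.0334451 = 12530.6 N
1.389 cm → 0.01389 m
W = F × d = 12530.6 × 0.01389 = 174.05 J
In kcal: 174.05 / 4184 = 0.0415989 kcal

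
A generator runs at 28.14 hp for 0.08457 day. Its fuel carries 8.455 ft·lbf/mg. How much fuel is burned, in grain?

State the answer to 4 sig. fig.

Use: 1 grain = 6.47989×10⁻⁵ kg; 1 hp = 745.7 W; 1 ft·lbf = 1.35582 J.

2.064×10⁵ grain

28.14 hp → 20984 W
0.08457 day → 7306.85 s
E = P × t = 20984 × 7306.85 = 1.53327×10⁸ J
8.455 ft·lbf/mg → 1.14635×10⁷ J/kg
m = E / e_s = 1.53327×10⁸ / 1.14635×10⁷ = 13.3752 kg
In grain: 13.3752 / 6.47989×10⁻⁵ = 206411 grain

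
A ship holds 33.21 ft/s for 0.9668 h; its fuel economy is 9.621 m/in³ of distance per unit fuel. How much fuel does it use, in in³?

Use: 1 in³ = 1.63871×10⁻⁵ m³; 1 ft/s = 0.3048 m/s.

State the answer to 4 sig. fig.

33.21 ft/s → 10.1224 m/s
0.9668 h → 3480.48 s
d = v × t = 10.1224 × 3480.48 = 35230.8 m
9.621 m/in³ → 587108 m/m³
V = d / (distance per unit fuel) = 35230.8 / 587108 = 0.0600074 m³
In in³: 0.0600074 / 1.63871×10⁻⁵ = 3661.87 in³

3662 in³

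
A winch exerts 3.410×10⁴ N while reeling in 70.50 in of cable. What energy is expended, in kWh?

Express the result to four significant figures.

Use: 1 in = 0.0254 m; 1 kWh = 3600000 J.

70.50 in × 0.0254 = 1.7907 m
W = F × d = 34100 N × 1.7907 m = 61062.9 J
61062.9 J ÷ (3600000 J/kWh) = 0.0169619 kWh

0.01696 kWh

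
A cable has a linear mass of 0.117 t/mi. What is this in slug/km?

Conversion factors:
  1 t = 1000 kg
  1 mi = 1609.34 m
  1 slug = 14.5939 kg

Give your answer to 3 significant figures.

4.98 slug/km

0.117 t/mi × 1000 kg/t ÷ 1609.34 m/mi = 0.0727006 kg/m
0.0727006 kg/m ÷ 14.5939 kg/slug × 1000 m/km = 4.98157 slug/km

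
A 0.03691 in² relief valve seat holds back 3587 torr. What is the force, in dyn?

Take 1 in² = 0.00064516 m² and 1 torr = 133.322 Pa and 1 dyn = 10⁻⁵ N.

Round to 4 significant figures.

1.139×10⁶ dyn

3587 torr × 133.322 → 478226 Pa
0.03691 in² × 0.00064516 → 2.38129×10⁻⁵ m²
F = P × A = 478226 Pa × 2.38129×10⁻⁵ m² = 11.3879 N
11.3879 N ÷ (10⁻⁵ N/dyn) = 1.13879×10⁶ dyn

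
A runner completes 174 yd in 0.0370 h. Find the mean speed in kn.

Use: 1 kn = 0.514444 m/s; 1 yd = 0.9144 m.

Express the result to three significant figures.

174 yd × 0.9144 → 159.106 m
0.0370 h × 3600 → 133.2 s
v = d / t = 159.106 m / 133.2 s = 1.19449 m/s
1.19449 m/s ÷ (0.514444 m/s/kn) = 2.3219 kn

2.32 kn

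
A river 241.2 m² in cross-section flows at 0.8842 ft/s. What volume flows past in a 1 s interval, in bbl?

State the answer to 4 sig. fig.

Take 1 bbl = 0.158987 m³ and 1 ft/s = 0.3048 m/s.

0.8842 ft/s × 0.3048 = 0.269504 m/s
V = v × A × t = 0.269504 m/s × 241.2 m² × 1 s = 65.0044 m³
65.0044 m³ ÷ (0.158987 m³/bbl) = 408.866 bbl

408.9 bbl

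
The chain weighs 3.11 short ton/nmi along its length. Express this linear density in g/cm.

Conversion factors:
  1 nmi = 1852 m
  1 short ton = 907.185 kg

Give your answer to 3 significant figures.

15.2 g/cm

3.11 short ton/nmi × 907.185 kg/short ton ÷ 1852 m/nmi = 1.5234 kg/m
1.5234 kg/m ÷ 0.001 kg/g × 0.01 m/cm = 15.234 g/cm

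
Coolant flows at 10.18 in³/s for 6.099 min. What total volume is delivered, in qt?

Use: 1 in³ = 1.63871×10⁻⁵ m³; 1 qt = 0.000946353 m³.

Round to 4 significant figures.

64.51 qt

10.18 in³/s → 1.66821×10⁻⁴ m³/s
6.099 min → 365.94 s
V = Q × t = 1.66821×10⁻⁴ × 365.94 = 0.0610465 m³
In qt: 0.0610465 / 0.000946353 = 64.5071 qt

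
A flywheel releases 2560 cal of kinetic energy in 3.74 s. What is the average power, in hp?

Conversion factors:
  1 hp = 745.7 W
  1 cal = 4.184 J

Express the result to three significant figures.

3.84 hp

2560 cal × 4.184 = 10711 J
P = E / t = 10711 J / 3.74 s = 2863.9 W
2863.9 W ÷ (745.7 W/hp) = 3.84055 hp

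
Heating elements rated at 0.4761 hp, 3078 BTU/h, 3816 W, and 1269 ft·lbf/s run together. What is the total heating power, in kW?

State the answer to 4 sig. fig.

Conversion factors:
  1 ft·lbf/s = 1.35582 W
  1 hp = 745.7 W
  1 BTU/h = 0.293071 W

0.4761 hp × 745.7 = 355.028 W
3078 BTU/h × 0.293071 = 902.073 W
3816 W (already W)
1269 ft·lbf/s × 1.35582 = 1720.54 W
Sum: 355.028 + 902.073 + 3816 + 1720.54 = 6793.64 W
In kW: 6793.64 / 1000 = 6.79364 kW

6.794 kW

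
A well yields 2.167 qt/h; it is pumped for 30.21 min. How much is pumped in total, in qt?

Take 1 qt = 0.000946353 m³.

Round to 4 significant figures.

2.167 qt/h → 5.69652×10⁻⁷ m³/s
30.21 min → 1812.6 s
V = Q × t = 5.69652×10⁻⁷ × 1812.6 = 0.00103255 m³
In qt: 0.00103255 / 0.000946353 = 1.09108 qt

1.091 qt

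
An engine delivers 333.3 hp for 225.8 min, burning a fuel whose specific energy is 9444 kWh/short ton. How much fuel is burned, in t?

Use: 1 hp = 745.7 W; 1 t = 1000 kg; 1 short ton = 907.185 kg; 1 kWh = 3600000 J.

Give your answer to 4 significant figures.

0.08985 t

333.3 hp → 248542 W
225.8 min → 13548 s
E = P × t = 248542 × 13548 = 3.36725×10⁹ J
9444 kWh/short ton → 3.74768×10⁷ J/kg
m = E / e_s = 3.36725×10⁹ / 3.74768×10⁷ = 89.8489 kg
In t: 89.8489 / 1000 = 0.0898489 t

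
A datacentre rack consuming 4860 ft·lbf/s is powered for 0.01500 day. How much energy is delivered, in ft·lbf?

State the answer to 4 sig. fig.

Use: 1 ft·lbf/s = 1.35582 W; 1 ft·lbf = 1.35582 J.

4860 ft·lbf/s × 1.35582 → 6589.29 W
0.01500 day × 86400 → 1296 s
E = P × t = 6589.29 W × 1296 s = 8.53972×10⁶ J
8.53972×10⁶ J ÷ (1.35582 J/ft·lbf) = 6.29856×10⁶ ft·lbf

6.299×10⁶ ft·lbf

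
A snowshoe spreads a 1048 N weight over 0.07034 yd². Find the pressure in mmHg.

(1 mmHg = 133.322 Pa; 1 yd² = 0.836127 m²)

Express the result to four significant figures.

0.07034 yd² × 0.836127 → 0.0588132 m²
P = F / A = 1048 N / 0.0588132 m² = 17819.1 Pa
17819.1 Pa ÷ (133.322 Pa/mmHg) = 133.655 mmHg

133.7 mmHg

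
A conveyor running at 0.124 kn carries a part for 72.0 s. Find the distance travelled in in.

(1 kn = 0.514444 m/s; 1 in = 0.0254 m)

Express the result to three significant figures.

181 in

0.124 kn × 0.514444 → 0.0637911 m/s
d = v × t = 0.0637911 m/s × 72 s = 4.59296 m
4.59296 m ÷ (0.0254 m/in) = 180.825 in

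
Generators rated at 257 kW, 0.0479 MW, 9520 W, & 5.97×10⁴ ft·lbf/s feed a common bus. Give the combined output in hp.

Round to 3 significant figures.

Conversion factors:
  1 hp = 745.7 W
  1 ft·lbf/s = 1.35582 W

257 kW × 1000 = 257000 W
0.0479 MW × 1000000 = 47900 W
9520 W (already W)
5.97×10⁴ ft·lbf/s × 1.35582 = 80942.5 W
Combined: 257000 + 47900 + 9520 + 80942.5 = 395362 W
In hp: 395362 / 745.7 = 530.189 hp

530 hp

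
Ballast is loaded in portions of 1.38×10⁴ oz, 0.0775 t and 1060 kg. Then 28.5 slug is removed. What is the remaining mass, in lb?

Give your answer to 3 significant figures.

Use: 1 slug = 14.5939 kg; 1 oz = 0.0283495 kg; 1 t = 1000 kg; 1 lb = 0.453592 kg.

2450 lb

1.38×10⁴ oz × 0.0283495 → 391.223 kg
0.0775 t × 1000 → 77.5 kg
1060 kg (already kg)
28.5 slug × 14.5939 → 415.926 kg
Result: 391.223 + 77.5 + 1060 − 415.926 = 1112.8 kg
In lb: 1112.8 / 0.453592 = 2453.31 lb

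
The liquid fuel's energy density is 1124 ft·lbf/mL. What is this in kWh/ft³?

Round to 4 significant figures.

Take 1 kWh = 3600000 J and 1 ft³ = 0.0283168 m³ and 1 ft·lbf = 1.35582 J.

11.99 kWh/ft³

1124 ft·lbf/mL × 1.35582 J/ft·lbf ÷ 10⁻⁶ m³/mL = 1.52394×10⁹ J/m³
1.52394×10⁹ J/m³ ÷ 3600000 J/kWh × 0.0283168 m³/ft³ = 11.987 kWh/ft³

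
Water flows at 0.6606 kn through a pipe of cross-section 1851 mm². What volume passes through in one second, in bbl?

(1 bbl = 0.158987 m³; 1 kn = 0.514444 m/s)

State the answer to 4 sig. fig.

0.003957 bbl

0.6606 kn × 0.514444 → 0.339842 m/s
1851 mm² × 10⁻⁶ → 0.001851 m²
V = v × A × t = 0.339842 m/s × 0.001851 m² × 1 s = 6.29048×10⁻⁴ m³
6.29048×10⁻⁴ m³ ÷ (0.158987 m³/bbl) = 0.0039566 bbl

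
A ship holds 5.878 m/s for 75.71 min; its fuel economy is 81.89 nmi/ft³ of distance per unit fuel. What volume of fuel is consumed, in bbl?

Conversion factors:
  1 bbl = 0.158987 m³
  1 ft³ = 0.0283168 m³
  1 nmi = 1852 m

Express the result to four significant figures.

0.03136 bbl

75.71 min → 4542.6 s
d = v × t = 5.878 × 4542.6 = 26701.4 m
81.89 nmi/ft³ → 5.35584×10⁶ m/m³
V = d / (distance per unit fuel) = 26701.4 / 5.35584×10⁶ = 0.00498547 m³
In bbl: 0.00498547 / 0.158987 = 0.0313577 bbl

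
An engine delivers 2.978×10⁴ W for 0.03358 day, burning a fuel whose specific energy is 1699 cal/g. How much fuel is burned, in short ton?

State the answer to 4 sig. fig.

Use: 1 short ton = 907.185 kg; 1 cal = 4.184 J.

0.03358 day → 2901.31 s
E = P × t = 29780 × 2901.31 = 8.6401×10⁷ J
1699 cal/g → 7.10862×10⁶ J/kg
m = E / e_s = 8.6401×10⁷ / 7.10862×10⁶ = 12.1544 kg
In short ton: 12.1544 / 907.185 = 0.0133979 short ton

0.01340 short ton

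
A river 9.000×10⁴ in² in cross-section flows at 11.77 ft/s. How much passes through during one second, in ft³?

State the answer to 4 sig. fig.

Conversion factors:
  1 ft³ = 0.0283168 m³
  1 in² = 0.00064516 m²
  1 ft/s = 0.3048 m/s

11.77 ft/s × 0.3048 = 3.5875 m/s
9.000×10⁴ in² × 0.00064516 = 58.0644 m²
V = v × A × t = 3.5875 m/s × 58.0644 m² × 1 s = 208.306 m³
208.306 m³ ÷ (0.0283168 m³/ft³) = 7356.27 ft³

7356 ft³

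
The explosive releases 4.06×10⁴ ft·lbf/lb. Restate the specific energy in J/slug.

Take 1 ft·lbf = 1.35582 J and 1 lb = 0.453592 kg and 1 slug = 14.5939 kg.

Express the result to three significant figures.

4.06×10⁴ ft·lbf/lb × 1.35582 J/ft·lbf ÷ 0.453592 kg/lb = 121356 J/kg
121356 J/kg × 14.5939 kg/slug = 1.77106×10⁶ J/slug

1.77×10⁶ J/slug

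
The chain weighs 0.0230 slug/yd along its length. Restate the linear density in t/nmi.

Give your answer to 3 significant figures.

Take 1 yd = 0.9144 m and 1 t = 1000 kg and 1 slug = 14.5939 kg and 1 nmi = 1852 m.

0.0230 slug/yd × 14.5939 kg/slug ÷ 0.9144 m/yd = 0.367082 kg/m
0.367082 kg/m ÷ 1000 kg/t × 1852 m/nmi = 0.679836 t/nmi

0.680 t/nmi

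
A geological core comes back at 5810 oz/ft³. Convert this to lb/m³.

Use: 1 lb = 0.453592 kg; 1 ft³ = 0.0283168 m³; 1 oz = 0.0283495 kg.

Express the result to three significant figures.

5810 oz/ft³ × 0.0283495 kg/oz ÷ 0.0283168 m³/ft³ = 5816.71 kg/m³
5816.71 kg/m³ ÷ 0.453592 kg/lb = 12823.7 lb/m³

1.28×10⁴ lb/m³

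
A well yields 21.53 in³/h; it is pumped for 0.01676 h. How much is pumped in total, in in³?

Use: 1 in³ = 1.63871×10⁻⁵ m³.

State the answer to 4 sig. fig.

21.53 in³/h → 9.8004×10⁻⁸ m³/s
0.01676 h → 60.336 s
V = Q × t = 9.8004×10⁻⁸ × 60.336 = 5.91317×10⁻⁶ m³
In in³: 5.91317×10⁻⁶ / 1.63871×10⁻⁵ = 0.360843 in³

0.3608 in³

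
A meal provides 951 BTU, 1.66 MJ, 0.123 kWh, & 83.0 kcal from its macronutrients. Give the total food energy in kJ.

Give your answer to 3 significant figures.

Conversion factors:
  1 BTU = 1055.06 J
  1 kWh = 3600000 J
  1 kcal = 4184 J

3450 kJ

951 BTU × 1055.06 → 1.00336×10⁶ J
1.66 MJ × 1000000 → 1.66×10⁶ J
0.123 kWh × 3600000 → 442800 J
83.0 kcal × 4184 → 347272 J
Combined: 1.00336×10⁶ + 1.66×10⁶ + 442800 + 347272 = 3.45343×10⁶ J
In kJ: 3.45343×10⁶ / 1000 = 3453.43 kJ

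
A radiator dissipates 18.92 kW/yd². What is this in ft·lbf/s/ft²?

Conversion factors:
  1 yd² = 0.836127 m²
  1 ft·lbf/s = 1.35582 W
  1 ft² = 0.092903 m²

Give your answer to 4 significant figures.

1551 ft·lbf/s/ft²

18.92 kW/yd² × 1000 W/kW ÷ 0.836127 m²/yd² = 22628.1 W/m²
22628.1 W/m² ÷ 1.35582 W/ft·lbf/s × 0.092903 m²/ft² = 1550.51 ft·lbf/s/ft²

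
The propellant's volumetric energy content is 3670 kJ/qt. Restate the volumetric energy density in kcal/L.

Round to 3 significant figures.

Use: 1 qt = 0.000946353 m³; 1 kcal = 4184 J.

3670 kJ/qt × 1000 J/kJ ÷ 0.000946353 m³/qt = 3.87805×10⁹ J/m³
3.87805×10⁹ J/m³ ÷ 4184 J/kcal × 0.001 m³/L = 926.876 kcal/L

927 kcal/L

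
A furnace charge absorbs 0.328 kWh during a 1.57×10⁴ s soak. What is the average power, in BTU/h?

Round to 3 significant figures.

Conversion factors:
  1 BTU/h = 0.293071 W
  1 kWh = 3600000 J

257 BTU/h

0.328 kWh × 3600000 = 1.1808×10⁶ J
P = E / t = 1.1808×10⁶ J / 15700 s = 75.2102 W
75.2102 W ÷ (0.293071 W/BTU/h) = 256.628 BTU/h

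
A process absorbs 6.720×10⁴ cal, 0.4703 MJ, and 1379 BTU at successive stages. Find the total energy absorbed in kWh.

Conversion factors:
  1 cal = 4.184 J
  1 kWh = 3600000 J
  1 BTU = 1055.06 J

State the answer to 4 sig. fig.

6.720×10⁴ cal × 4.184 = 281165 J
0.4703 MJ × 1000000 = 470300 J
1379 BTU × 1055.06 = 1.45493×10⁶ J
Sum: 281165 + 470300 + 1.45493×10⁶ = 2.2064×10⁶ J
In kWh: 2.2064×10⁶ / 3600000 = 0.612889 kWh

0.6129 kWh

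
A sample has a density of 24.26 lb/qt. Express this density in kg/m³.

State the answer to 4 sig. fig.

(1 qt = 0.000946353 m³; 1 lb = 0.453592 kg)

24.26 lb/qt × 0.453592 kg/lb ÷ 0.000946353 m³/qt = 11627.9 kg/m³
11627.9 kg/m³  = 11627.9 kg/m³

1.163×10⁴ kg/m³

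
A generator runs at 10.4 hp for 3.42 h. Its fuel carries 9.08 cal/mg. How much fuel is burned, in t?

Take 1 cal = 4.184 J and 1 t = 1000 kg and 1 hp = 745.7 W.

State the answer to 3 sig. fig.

10.4 hp → 7755.28 W
3.42 h → 12312 s
E = P × t = 7755.28 × 12312 = 9.5483×10⁷ J
9.08 cal/mg → 3.79907×10⁷ J/kg
m = E / e_s = 9.5483×10⁷ / 3.79907×10⁷ = 2.51333 kg
In t: 2.51333 / 1000 = 0.00251333 t

0.00251 t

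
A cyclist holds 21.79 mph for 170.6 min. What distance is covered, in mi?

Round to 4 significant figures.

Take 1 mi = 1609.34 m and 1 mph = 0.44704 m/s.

61.96 mi

21.79 mph × 0.44704 → 9.741 m/s
170.6 min × 60 → 10236 s
d = v × t = 9.741 m/s × 10236 s = 99708.9 m
99708.9 m ÷ (1609.34 m/mi) = 61.9564 mi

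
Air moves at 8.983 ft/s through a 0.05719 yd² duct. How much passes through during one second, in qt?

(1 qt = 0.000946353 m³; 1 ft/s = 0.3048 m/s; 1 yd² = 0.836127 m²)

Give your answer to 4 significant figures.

8.983 ft/s × 0.3048 → 2.73802 m/s
0.05719 yd² × 0.836127 → 0.0478181 m²
V = v × A × t = 2.73802 m/s × 0.0478181 m² × 1 s = 0.130927 m³
0.130927 m³ ÷ (0.000946353 m³/qt) = 138.349 qt

138.3 qt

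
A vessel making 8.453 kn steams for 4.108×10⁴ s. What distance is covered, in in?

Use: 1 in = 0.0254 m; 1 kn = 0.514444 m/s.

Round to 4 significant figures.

7.033×10⁶ in

8.453 kn × 0.514444 → 4.3486 m/s
d = v × t = 4.3486 m/s × 41080 s = 178640 m
178640 m ÷ (0.0254 m/in) = 7.03307×10⁶ in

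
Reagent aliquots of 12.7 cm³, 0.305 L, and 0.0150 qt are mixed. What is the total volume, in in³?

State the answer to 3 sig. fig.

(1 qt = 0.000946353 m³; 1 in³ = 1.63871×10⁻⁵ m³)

20.3 in³

12.7 cm³ × 10⁻⁶ = 1.27×10⁻⁵ m³
0.305 L × 0.001 = 3.05×10⁻⁴ m³
0.0150 qt × 0.000946353 = 1.41953×10⁻⁵ m³
Total: 1.27×10⁻⁵ + 3.05×10⁻⁴ + 1.41953×10⁻⁵ = 3.31895×10⁻⁴ m³
In in³: 3.31895×10⁻⁴ / 1.63871×10⁻⁵ = 20.2534 in³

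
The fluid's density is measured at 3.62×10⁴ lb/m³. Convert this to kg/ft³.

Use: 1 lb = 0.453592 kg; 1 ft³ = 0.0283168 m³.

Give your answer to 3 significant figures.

3.62×10⁴ lb/m³ × 0.453592 kg/lb = 16420 kg/m³
16420 kg/m³ × 0.0283168 m³/ft³ = 464.962 kg/ft³

465 kg/ft³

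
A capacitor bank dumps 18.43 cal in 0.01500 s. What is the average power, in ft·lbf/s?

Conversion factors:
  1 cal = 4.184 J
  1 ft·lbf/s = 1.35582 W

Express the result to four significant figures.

18.43 cal × 4.184 → 77.1111 J
P = E / t = 77.1111 J / 0.015 s = 5140.74 W
5140.74 W ÷ (1.35582 W/ft·lbf/s) = 3791.61 ft·lbf/s

3792 ft·lbf/s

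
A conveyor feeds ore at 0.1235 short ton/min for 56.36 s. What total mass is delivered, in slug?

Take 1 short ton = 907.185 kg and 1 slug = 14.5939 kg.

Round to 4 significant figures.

0.1235 short ton/min → 1.86729 kg/s
m = ṁ × t = 1.86729 × 56.36 = 105.24 kg
In slug: 105.24 / 14.5939 = 7.21123 slug

7.211 slug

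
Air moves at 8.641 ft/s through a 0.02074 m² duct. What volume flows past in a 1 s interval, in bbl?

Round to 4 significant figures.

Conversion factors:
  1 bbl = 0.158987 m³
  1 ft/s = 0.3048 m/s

8.641 ft/s × 0.3048 → 2.63378 m/s
V = v × A × t = 2.63378 m/s × 0.02074 m² × 1 s = 0.0546246 m³
0.0546246 m³ ÷ (0.158987 m³/bbl) = 0.343579 bbl

0.3436 bbl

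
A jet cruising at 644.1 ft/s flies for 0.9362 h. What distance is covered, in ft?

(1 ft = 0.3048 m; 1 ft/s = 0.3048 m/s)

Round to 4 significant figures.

2.171×10⁶ ft

644.1 ft/s × 0.3048 = 196.322 m/s
0.9362 h × 3600 = 3370.32 s
d = v × t = 196.322 m/s × 3370.32 s = 661668 m
661668 m ÷ (0.3048 m/ft) = 2.17083×10⁶ ft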